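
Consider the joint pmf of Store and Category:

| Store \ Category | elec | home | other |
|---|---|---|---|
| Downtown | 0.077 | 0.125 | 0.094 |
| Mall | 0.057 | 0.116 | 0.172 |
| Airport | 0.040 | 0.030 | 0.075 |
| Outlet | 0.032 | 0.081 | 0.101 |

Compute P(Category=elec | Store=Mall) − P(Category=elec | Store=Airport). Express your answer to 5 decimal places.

P(Store=Mall) = 0.057 + 0.116 + 0.172 = 0.345; P(Category=elec | Store=Mall) = 0.057/0.345 = 0.165217.
P(Store=Airport) = 0.040 + 0.030 + 0.075 = 0.145; P(Category=elec | Store=Airport) = 0.040/0.145 = 0.275862.
Difference = -0.11064.

-0.11064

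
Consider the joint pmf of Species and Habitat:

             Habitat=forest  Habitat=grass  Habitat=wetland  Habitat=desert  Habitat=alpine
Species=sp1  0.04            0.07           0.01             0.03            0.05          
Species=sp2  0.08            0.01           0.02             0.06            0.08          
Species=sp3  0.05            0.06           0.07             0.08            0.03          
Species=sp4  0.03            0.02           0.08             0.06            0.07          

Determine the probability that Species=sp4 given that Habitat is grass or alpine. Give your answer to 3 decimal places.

0.231

P(Habitat=grass) = 0.07 + 0.01 + 0.06 + 0.02 = 0.16.
P(Habitat=alpine) = 0.05 + 0.08 + 0.03 + 0.07 = 0.23.
P(Habitat ∈ {grass, alpine}) = 0.16 + 0.23 = 0.39; P(Species=sp4, Habitat ∈ {grass, alpine}) = 0.02 + 0.07 = 0.09.
P(Species=sp4 | Habitat ∈ {grass, alpine}) = 0.09/0.39 = 0.231.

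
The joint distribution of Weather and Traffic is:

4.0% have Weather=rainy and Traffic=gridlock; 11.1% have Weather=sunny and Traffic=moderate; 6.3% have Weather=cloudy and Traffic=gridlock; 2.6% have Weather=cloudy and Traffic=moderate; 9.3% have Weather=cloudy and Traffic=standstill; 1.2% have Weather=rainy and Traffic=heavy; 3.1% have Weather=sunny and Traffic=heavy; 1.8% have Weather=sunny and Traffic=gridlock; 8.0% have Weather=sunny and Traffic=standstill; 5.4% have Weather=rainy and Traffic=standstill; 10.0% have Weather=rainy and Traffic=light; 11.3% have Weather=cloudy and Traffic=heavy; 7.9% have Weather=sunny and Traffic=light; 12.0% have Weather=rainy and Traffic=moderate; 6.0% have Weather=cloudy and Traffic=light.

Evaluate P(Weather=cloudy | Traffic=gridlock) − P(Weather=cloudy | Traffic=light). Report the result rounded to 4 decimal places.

0.2696

P(Traffic=gridlock) = 0.018 + 0.063 + 0.040 = 0.121; P(Weather=cloudy | Traffic=gridlock) = 0.063/0.121 = 0.52066.
P(Traffic=light) = 0.079 + 0.060 + 0.100 = 0.239; P(Weather=cloudy | Traffic=light) = 0.060/0.239 = 0.25105.
Difference = 0.2696.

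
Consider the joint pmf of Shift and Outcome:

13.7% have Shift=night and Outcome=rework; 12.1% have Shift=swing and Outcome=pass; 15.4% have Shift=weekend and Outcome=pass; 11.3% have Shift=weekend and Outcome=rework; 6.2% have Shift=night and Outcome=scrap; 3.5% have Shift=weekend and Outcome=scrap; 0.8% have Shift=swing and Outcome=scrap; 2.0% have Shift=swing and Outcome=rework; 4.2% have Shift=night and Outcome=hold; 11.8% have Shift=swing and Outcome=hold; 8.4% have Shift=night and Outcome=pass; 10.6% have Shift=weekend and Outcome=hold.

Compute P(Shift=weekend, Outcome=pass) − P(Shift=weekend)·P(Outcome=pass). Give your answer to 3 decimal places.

0.008

P(Shift=weekend) = 0.154 + 0.113 + 0.035 + 0.106 = 0.408.
P(Outcome=pass) = 0.121 + 0.084 + 0.154 = 0.359.
P(Shift=weekend, Outcome=pass) − P(Shift=weekend)P(Outcome=pass) = 0.154 − 0.408×0.359 = 0.008.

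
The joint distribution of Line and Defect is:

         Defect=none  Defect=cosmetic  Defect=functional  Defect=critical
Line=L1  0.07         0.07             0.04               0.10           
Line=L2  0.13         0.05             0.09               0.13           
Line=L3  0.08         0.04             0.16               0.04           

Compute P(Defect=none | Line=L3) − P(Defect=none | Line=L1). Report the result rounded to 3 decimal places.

P(Line=L3) = 0.08 + 0.04 + 0.16 + 0.04 = 0.32; P(Defect=none | Line=L3) = 0.08/0.32 = 0.2500.
P(Line=L1) = 0.07 + 0.07 + 0.04 + 0.10 = 0.28; P(Defect=none | Line=L1) = 0.07/0.28 = 0.2500.
Difference = 0.000.

0.000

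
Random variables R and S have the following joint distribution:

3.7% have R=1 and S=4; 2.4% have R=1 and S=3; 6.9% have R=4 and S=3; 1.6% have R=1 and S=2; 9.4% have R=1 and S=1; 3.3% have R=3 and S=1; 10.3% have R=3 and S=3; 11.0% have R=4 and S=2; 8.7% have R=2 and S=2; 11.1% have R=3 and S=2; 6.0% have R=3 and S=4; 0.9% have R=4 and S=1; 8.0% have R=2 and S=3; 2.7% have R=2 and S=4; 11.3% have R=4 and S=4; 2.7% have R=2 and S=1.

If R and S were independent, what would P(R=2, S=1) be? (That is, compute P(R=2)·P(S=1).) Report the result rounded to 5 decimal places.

P(R=2) = 0.027 + 0.087 + 0.080 + 0.027 = 0.221.
P(S=1) = 0.094 + 0.027 + 0.033 + 0.009 = 0.163.
Product: 0.221 × 0.163 = 0.03602.

0.03602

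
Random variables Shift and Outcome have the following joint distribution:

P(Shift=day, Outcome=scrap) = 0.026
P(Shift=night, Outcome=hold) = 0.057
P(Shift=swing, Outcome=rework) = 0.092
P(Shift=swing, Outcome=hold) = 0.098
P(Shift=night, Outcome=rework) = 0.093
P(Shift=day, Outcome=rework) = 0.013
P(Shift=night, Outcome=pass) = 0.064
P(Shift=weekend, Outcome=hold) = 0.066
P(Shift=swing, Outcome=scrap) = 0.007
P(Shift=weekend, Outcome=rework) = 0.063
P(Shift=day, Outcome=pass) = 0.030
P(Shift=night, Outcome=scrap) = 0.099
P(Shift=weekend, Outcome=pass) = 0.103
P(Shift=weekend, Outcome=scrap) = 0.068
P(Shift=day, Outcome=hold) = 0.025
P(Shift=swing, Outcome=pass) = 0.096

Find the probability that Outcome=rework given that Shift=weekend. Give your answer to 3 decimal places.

P(Shift=weekend) = 0.103 + 0.063 + 0.068 + 0.066 = 0.300.
P(Outcome=rework | Shift=weekend) = 0.063/0.300 = 0.210.

0.210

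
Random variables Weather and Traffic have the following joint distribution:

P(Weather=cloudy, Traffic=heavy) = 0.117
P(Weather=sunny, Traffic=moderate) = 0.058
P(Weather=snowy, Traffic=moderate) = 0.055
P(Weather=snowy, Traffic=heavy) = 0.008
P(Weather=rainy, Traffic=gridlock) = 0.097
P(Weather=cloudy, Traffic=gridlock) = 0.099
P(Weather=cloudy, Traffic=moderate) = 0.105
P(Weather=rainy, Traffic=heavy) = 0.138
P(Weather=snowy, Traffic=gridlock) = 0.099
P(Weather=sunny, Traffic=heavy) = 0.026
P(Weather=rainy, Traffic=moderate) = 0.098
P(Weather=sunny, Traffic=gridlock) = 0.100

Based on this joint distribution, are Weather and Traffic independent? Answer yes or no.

P(Weather=rainy) = 0.333 and P(Traffic=heavy) = 0.289, so their product is 0.09624, but P(Weather=rainy, Traffic=heavy) = 0.138. Since these differ, Weather and Traffic are not independent.

no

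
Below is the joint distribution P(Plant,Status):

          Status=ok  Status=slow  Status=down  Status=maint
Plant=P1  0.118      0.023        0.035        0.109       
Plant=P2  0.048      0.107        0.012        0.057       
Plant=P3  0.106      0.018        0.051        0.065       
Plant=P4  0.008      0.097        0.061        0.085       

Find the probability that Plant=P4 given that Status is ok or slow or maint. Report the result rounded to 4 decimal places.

0.2259

P(Status=ok) = 0.118 + 0.048 + 0.106 + 0.008 = 0.280.
P(Status=slow) = 0.023 + 0.107 + 0.018 + 0.097 = 0.245.
P(Status=maint) = 0.109 + 0.057 + 0.065 + 0.085 = 0.316.
P(Status ∈ {ok, slow, maint}) = 0.280 + 0.245 + 0.316 = 0.841; P(Plant=P4, Status ∈ {ok, slow, maint}) = 0.008 + 0.097 + 0.085 = 0.190.
P(Plant=P4 | Status ∈ {ok, slow, maint}) = 0.190/0.841 = 0.2259.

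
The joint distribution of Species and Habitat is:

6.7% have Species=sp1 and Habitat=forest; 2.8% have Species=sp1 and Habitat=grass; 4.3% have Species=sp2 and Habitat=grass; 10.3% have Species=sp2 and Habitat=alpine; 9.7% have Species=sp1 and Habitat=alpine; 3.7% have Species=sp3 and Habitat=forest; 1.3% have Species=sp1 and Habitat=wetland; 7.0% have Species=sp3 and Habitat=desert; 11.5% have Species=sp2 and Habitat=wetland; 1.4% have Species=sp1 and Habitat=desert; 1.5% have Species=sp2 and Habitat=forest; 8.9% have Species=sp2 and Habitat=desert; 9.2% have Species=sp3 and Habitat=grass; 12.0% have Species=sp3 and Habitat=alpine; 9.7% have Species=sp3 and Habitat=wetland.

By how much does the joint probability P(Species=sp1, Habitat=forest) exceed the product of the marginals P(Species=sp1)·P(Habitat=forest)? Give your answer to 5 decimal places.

P(Species=sp1) = 0.067 + 0.028 + 0.013 + 0.014 + 0.097 = 0.219.
P(Habitat=forest) = 0.067 + 0.015 + 0.037 = 0.119.
P(Species=sp1, Habitat=forest) − P(Species=sp1)P(Habitat=forest) = 0.067 − 0.219×0.119 = 0.04094.

0.04094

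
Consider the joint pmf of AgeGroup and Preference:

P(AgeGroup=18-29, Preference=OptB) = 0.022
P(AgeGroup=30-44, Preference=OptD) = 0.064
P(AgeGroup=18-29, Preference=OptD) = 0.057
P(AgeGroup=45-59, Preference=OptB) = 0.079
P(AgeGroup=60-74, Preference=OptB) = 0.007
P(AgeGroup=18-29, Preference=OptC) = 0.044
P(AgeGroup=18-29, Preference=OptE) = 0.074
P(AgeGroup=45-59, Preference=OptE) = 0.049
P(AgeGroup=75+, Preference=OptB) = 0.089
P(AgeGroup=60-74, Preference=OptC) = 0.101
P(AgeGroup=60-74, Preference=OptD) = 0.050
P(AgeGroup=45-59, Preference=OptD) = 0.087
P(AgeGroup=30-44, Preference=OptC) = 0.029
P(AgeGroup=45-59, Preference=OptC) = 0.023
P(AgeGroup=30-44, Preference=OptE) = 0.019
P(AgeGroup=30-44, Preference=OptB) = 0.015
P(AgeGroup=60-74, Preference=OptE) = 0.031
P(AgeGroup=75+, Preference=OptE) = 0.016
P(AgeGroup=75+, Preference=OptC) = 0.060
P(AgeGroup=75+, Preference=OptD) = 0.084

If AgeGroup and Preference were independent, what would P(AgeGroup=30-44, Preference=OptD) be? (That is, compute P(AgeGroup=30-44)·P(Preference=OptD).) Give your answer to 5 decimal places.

0.04343

P(AgeGroup=30-44) = 0.015 + 0.029 + 0.064 + 0.019 = 0.127.
P(Preference=OptD) = 0.057 + 0.064 + 0.087 + 0.050 + 0.084 = 0.342.
Product: 0.127 × 0.342 = 0.04343.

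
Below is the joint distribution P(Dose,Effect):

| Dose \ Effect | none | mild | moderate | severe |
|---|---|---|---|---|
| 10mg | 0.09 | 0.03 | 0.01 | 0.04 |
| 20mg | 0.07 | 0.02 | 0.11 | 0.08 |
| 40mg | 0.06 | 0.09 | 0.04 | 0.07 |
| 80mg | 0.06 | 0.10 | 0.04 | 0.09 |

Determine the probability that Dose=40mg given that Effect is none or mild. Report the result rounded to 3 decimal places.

P(Effect=none) = 0.09 + 0.07 + 0.06 + 0.06 = 0.28.
P(Effect=mild) = 0.03 + 0.02 + 0.09 + 0.10 = 0.24.
P(Effect ∈ {none, mild}) = 0.28 + 0.24 = 0.52; P(Dose=40mg, Effect ∈ {none, mild}) = 0.06 + 0.09 = 0.15.
P(Dose=40mg | Effect ∈ {none, mild}) = 0.15/0.52 = 0.288.

0.288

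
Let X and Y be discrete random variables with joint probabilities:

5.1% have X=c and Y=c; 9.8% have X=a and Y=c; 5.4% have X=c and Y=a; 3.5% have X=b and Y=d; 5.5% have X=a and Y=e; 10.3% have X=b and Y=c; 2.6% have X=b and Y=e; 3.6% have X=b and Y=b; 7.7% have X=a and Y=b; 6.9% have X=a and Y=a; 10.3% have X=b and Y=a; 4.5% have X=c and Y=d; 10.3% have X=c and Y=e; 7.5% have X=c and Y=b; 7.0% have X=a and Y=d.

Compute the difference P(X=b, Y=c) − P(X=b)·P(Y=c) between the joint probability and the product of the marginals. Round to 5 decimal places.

0.02664

P(X=b) = 0.103 + 0.036 + 0.103 + 0.035 + 0.026 = 0.303.
P(Y=c) = 0.098 + 0.103 + 0.051 = 0.252.
P(X=b, Y=c) − P(X=b)P(Y=c) = 0.103 − 0.303×0.252 = 0.02664.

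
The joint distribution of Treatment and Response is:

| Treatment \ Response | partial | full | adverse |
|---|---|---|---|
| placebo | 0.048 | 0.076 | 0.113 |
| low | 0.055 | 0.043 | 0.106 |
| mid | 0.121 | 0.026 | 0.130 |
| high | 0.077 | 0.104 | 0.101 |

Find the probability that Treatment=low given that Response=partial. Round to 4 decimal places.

P(Response=partial) = 0.048 + 0.055 + 0.121 + 0.077 = 0.301.
P(Treatment=low | Response=partial) = 0.055/0.301 = 0.1827.

0.1827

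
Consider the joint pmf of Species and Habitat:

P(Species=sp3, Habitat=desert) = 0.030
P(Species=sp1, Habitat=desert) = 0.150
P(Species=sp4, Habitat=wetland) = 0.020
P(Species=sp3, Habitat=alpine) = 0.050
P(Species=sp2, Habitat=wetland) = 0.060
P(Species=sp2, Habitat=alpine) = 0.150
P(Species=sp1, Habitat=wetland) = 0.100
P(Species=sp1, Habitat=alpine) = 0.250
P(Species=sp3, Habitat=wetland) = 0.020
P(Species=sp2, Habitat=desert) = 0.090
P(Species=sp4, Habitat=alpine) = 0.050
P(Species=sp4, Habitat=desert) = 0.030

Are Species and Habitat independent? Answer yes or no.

Every cell satisfies P(Species,Habitat) = P(Species)·P(Habitat). For instance P(Species=sp3) = 0.100, P(Habitat=alpine) = 0.500, and 0.100×0.500 = 0.050 matches the joint entry. So Species and Habitat are independent.

yes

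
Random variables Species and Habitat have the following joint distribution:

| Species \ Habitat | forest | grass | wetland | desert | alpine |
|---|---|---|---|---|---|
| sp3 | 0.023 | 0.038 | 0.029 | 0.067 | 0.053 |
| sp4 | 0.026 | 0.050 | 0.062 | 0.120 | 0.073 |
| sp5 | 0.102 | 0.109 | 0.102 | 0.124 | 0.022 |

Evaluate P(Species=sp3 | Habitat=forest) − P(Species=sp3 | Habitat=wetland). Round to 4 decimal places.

P(Habitat=forest) = 0.023 + 0.026 + 0.102 = 0.151; P(Species=sp3 | Habitat=forest) = 0.023/0.151 = 0.15232.
P(Habitat=wetland) = 0.029 + 0.062 + 0.102 = 0.193; P(Species=sp3 | Habitat=wetland) = 0.029/0.193 = 0.15026.
Difference = 0.0021.

0.0021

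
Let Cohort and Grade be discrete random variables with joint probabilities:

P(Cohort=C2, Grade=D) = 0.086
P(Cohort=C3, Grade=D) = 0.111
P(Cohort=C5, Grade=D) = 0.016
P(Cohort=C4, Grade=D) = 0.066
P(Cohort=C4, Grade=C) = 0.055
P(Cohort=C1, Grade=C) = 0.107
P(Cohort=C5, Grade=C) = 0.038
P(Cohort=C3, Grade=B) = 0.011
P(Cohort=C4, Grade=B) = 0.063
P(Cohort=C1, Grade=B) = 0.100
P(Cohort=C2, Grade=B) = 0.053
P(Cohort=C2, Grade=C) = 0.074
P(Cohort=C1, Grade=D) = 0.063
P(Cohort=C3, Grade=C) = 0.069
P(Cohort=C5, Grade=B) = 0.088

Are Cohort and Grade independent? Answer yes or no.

P(Cohort=C3) = 0.191 and P(Grade=B) = 0.315, so their product is 0.06017, but P(Cohort=C3, Grade=B) = 0.011. Since these differ, Cohort and Grade are not independent.

no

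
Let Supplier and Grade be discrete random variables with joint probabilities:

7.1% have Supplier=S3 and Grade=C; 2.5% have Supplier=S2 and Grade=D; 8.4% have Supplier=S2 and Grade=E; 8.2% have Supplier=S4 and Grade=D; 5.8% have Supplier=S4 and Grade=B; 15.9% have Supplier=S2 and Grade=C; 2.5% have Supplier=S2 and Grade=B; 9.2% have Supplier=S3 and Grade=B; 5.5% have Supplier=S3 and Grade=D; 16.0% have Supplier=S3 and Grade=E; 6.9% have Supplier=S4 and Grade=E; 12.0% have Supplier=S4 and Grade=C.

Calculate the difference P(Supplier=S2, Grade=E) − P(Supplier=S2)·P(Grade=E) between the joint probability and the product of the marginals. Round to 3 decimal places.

P(Supplier=S2) = 0.025 + 0.159 + 0.025 + 0.084 = 0.293.
P(Grade=E) = 0.084 + 0.160 + 0.069 = 0.313.
P(Supplier=S2, Grade=E) − P(Supplier=S2)P(Grade=E) = 0.084 − 0.293×0.313 = -0.008.

-0.008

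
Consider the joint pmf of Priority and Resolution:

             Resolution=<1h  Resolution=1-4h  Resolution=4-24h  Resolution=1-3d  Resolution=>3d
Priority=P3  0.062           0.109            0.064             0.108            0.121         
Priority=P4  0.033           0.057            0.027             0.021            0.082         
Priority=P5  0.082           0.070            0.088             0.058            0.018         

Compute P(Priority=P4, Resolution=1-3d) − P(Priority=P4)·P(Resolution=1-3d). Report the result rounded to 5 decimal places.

P(Priority=P4) = 0.033 + 0.057 + 0.027 + 0.021 + 0.082 = 0.220.
P(Resolution=1-3d) = 0.108 + 0.021 + 0.058 = 0.187.
P(Priority=P4, Resolution=1-3d) − P(Priority=P4)P(Resolution=1-3d) = 0.021 − 0.220×0.187 = -0.02014.

-0.02014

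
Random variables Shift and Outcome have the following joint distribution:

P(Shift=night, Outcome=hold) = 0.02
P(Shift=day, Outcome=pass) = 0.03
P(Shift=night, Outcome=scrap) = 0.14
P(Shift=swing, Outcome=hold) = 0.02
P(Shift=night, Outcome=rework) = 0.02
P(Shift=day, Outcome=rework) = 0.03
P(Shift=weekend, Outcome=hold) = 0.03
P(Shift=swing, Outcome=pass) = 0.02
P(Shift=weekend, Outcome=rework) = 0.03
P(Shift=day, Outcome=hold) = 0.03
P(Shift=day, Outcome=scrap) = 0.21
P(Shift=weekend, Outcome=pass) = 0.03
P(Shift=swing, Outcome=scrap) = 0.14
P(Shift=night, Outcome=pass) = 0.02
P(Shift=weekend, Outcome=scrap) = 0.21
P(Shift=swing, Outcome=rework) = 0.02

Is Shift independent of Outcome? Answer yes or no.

Every cell satisfies P(Shift,Outcome) = P(Shift)·P(Outcome). For instance P(Shift=night) = 0.20, P(Outcome=scrap) = 0.70, and 0.20×0.70 = 0.14 matches the joint entry. So Shift and Outcome are independent.

yes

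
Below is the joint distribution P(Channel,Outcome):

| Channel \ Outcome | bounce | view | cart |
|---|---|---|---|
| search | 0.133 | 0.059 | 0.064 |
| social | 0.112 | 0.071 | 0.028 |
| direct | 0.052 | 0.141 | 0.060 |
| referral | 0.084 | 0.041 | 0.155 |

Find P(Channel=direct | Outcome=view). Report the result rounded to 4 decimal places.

P(Outcome=view) = 0.059 + 0.071 + 0.141 + 0.041 = 0.312.
P(Channel=direct | Outcome=view) = 0.141/0.312 = 0.4519.

0.4519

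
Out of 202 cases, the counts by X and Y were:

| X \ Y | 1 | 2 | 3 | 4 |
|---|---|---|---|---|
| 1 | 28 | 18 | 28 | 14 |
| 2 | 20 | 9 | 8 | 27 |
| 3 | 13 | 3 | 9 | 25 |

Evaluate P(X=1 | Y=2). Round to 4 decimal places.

0.6000

Total with Y=2: 18 + 9 + 3 = 30.
P(X=1 | Y=2) = 18/30 = 0.6000.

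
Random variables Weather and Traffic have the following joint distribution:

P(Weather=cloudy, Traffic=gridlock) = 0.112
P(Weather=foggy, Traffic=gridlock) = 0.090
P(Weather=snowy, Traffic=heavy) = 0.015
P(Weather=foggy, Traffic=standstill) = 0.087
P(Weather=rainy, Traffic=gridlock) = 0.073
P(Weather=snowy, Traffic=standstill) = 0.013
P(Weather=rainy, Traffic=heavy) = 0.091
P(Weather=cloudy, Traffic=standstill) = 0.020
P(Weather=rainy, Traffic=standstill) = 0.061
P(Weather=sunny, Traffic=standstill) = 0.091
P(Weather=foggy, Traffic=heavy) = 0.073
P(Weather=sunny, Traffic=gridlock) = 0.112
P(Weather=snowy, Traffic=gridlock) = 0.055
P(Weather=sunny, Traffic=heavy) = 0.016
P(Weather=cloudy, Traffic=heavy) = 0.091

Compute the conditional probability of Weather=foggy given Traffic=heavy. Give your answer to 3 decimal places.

P(Traffic=heavy) = 0.016 + 0.091 + 0.091 + 0.015 + 0.073 = 0.286.
P(Weather=foggy | Traffic=heavy) = 0.073/0.286 = 0.255.

0.255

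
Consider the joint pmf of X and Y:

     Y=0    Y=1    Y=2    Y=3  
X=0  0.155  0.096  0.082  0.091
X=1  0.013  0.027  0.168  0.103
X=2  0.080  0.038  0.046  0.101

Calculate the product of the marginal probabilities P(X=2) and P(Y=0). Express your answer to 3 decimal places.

P(X=2) = 0.080 + 0.038 + 0.046 + 0.101 = 0.265.
P(Y=0) = 0.155 + 0.013 + 0.080 = 0.248.
Product: 0.265 × 0.248 = 0.066.

0.066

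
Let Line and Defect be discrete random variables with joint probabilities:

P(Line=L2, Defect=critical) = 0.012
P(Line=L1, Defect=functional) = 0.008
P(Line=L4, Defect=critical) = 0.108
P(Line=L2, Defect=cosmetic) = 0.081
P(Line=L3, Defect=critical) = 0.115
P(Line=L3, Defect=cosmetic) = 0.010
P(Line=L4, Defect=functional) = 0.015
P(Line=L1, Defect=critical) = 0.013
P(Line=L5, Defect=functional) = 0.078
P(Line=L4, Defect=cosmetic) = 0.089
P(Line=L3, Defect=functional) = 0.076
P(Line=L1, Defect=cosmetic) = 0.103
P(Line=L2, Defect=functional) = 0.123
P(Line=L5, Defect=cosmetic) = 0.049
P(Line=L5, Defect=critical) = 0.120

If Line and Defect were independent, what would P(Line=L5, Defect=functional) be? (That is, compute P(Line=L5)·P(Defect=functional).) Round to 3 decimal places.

0.074

P(Line=L5) = 0.049 + 0.078 + 0.120 = 0.247.
P(Defect=functional) = 0.008 + 0.123 + 0.076 + 0.015 + 0.078 = 0.300.
Product: 0.247 × 0.300 = 0.074.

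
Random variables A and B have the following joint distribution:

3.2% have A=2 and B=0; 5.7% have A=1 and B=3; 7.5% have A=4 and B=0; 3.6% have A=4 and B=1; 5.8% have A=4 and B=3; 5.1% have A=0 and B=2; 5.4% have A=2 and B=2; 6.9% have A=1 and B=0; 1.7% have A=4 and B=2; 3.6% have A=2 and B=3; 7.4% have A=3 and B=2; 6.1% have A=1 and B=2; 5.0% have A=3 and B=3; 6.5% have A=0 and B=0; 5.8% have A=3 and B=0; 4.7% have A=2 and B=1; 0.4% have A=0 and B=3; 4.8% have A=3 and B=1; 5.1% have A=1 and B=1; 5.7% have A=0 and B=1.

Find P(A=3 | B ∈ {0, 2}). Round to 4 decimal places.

0.2374

P(B=0) = 0.065 + 0.069 + 0.032 + 0.058 + 0.075 = 0.299.
P(B=2) = 0.051 + 0.061 + 0.054 + 0.074 + 0.017 = 0.257.
P(B ∈ {0, 2}) = 0.299 + 0.257 = 0.556; P(A=3, B ∈ {0, 2}) = 0.058 + 0.074 = 0.132.
P(A=3 | B ∈ {0, 2}) = 0.132/0.556 = 0.2374.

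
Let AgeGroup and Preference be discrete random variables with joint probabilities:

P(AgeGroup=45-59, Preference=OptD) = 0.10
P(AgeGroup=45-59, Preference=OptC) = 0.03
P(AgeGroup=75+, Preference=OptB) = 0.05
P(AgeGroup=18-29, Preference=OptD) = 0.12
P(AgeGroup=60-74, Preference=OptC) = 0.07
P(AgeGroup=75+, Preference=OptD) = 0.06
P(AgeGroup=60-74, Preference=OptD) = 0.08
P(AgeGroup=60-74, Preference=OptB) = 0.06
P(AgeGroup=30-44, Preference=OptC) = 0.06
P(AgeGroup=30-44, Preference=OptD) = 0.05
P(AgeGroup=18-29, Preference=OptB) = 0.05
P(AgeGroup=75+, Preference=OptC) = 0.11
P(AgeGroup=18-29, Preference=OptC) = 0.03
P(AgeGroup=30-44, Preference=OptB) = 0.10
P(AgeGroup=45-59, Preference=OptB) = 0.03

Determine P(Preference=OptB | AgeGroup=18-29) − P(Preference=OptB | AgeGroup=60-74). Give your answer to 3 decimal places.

-0.036

P(AgeGroup=18-29) = 0.05 + 0.03 + 0.12 = 0.20; P(Preference=OptB | AgeGroup=18-29) = 0.05/0.20 = 0.2500.
P(AgeGroup=60-74) = 0.06 + 0.07 + 0.08 = 0.21; P(Preference=OptB | AgeGroup=60-74) = 0.06/0.21 = 0.2857.
Difference = -0.036.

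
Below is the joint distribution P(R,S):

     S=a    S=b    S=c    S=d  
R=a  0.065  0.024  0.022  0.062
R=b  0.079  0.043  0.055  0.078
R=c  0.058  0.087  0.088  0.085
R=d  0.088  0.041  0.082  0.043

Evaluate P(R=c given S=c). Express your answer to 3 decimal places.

0.356

P(S=c) = 0.022 + 0.055 + 0.088 + 0.082 = 0.247.
P(R=c | S=c) = 0.088/0.247 = 0.356.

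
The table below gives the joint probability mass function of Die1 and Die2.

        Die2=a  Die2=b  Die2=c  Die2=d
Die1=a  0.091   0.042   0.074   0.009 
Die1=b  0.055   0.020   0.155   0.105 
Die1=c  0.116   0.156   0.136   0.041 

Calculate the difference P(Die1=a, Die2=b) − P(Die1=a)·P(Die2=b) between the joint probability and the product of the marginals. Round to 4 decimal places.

-0.0051

P(Die1=a) = 0.091 + 0.042 + 0.074 + 0.009 = 0.216.
P(Die2=b) = 0.042 + 0.020 + 0.156 = 0.218.
P(Die1=a, Die2=b) − P(Die1=a)P(Die2=b) = 0.042 − 0.216×0.218 = -0.0051.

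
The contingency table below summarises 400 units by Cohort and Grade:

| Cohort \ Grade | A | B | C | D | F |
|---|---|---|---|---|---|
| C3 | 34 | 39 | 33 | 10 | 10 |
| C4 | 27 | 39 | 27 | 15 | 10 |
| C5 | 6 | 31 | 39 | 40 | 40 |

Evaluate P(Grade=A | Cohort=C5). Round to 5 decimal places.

0.03846

Total with Cohort=C5: 6 + 31 + 39 + 40 + 40 = 156.
P(Grade=A | Cohort=C5) = 6/156 = 0.03846.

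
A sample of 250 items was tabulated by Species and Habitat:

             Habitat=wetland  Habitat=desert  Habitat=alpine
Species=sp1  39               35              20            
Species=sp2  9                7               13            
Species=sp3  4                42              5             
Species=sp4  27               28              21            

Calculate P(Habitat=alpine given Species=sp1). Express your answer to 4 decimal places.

0.2128

Total with Species=sp1: 39 + 35 + 20 = 94.
P(Habitat=alpine | Species=sp1) = 20/94 = 0.2128.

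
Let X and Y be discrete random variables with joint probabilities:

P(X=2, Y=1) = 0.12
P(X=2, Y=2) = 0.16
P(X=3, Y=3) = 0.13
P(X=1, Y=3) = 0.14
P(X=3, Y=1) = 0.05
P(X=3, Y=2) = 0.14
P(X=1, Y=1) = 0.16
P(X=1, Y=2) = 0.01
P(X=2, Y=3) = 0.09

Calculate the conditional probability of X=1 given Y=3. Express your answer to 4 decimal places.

P(Y=3) = 0.14 + 0.09 + 0.13 = 0.36.
P(X=1 | Y=3) = 0.14/0.36 = 0.3889.

0.3889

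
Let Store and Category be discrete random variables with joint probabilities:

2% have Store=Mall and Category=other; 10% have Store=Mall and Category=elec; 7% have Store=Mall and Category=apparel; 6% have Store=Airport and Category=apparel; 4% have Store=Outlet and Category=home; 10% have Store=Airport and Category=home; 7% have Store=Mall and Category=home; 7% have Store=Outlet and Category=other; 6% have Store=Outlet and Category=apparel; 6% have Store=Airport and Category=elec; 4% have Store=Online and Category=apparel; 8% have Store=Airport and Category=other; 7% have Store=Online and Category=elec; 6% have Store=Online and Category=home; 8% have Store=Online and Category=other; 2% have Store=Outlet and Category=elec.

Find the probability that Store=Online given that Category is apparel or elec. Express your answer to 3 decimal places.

P(Category=apparel) = 0.07 + 0.06 + 0.06 + 0.04 = 0.23.
P(Category=elec) = 0.10 + 0.06 + 0.02 + 0.07 = 0.25.
P(Category ∈ {apparel, elec}) = 0.23 + 0.25 = 0.48; P(Store=Online, Category ∈ {apparel, elec}) = 0.04 + 0.07 = 0.11.
P(Store=Online | Category ∈ {apparel, elec}) = 0.11/0.48 = 0.229.

0.229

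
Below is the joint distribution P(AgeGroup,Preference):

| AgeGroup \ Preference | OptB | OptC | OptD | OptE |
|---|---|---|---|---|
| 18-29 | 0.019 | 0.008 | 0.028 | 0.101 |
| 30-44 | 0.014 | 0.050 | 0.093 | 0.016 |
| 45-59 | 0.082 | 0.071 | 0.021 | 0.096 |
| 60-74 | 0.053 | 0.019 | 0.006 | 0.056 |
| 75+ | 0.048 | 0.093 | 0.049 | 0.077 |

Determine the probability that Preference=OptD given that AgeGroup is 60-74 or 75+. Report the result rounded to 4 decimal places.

P(AgeGroup=60-74) = 0.053 + 0.019 + 0.006 + 0.056 = 0.134.
P(AgeGroup=75+) = 0.048 + 0.093 + 0.049 + 0.077 = 0.267.
P(AgeGroup ∈ {60-74, 75+}) = 0.134 + 0.267 = 0.401; P(Preference=OptD, AgeGroup ∈ {60-74, 75+}) = 0.006 + 0.049 = 0.055.
P(Preference=OptD | AgeGroup ∈ {60-74, 75+}) = 0.055/0.401 = 0.1372.

0.1372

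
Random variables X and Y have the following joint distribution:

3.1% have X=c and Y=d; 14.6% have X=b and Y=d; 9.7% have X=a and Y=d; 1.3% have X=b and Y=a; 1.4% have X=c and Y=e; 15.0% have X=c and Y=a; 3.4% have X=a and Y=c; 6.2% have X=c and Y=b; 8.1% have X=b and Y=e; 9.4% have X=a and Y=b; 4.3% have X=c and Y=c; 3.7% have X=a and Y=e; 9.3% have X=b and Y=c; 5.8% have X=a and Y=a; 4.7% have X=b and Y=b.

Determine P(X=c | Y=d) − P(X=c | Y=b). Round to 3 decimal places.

-0.192

P(Y=d) = 0.097 + 0.146 + 0.031 = 0.274; P(X=c | Y=d) = 0.031/0.274 = 0.1131.
P(Y=b) = 0.094 + 0.047 + 0.062 = 0.203; P(X=c | Y=b) = 0.062/0.203 = 0.3054.
Difference = -0.192.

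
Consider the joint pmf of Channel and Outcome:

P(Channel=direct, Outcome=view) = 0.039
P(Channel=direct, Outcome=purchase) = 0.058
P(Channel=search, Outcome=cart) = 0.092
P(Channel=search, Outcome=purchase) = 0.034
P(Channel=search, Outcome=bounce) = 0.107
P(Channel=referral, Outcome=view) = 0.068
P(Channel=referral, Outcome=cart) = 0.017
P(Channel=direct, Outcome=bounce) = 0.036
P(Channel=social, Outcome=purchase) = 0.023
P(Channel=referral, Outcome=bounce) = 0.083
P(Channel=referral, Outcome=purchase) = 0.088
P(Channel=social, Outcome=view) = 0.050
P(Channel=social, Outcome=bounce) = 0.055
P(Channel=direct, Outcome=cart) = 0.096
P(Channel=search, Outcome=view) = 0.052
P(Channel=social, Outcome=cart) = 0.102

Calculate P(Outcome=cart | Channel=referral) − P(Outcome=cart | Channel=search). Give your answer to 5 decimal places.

-0.25640

P(Channel=referral) = 0.083 + 0.068 + 0.017 + 0.088 = 0.256; P(Outcome=cart | Channel=referral) = 0.017/0.256 = 0.066406.
P(Channel=search) = 0.107 + 0.052 + 0.092 + 0.034 = 0.285; P(Outcome=cart | Channel=search) = 0.092/0.285 = 0.322807.
Difference = -0.25640.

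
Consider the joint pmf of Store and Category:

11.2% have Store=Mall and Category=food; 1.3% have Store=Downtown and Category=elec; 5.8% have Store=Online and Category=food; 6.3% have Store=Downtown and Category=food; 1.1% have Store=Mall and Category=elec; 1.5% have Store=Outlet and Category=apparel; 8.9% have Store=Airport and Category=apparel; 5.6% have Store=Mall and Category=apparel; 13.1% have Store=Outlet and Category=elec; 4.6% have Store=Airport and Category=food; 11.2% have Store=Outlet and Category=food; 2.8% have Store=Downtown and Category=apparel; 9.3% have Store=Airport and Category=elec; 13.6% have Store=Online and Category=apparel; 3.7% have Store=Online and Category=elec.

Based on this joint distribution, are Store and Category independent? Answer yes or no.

P(Store=Outlet) = 0.258 and P(Category=apparel) = 0.324, so their product is 0.08359, but P(Store=Outlet, Category=apparel) = 0.015. Since these differ, Store and Category are not independent.

no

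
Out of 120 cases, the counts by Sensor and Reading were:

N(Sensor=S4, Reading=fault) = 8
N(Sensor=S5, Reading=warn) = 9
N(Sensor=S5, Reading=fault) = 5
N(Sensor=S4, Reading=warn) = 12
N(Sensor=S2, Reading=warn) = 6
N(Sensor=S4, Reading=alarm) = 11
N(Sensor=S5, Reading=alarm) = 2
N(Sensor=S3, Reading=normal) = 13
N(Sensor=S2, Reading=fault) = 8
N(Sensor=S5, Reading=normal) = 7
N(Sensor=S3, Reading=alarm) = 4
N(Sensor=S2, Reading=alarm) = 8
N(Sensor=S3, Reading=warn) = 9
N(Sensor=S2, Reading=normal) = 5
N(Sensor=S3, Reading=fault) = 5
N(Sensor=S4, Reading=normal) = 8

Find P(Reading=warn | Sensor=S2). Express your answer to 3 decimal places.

Total with Sensor=S2: 5 + 6 + 8 + 8 = 27.
P(Reading=warn | Sensor=S2) = 6/27 = 0.222.

0.222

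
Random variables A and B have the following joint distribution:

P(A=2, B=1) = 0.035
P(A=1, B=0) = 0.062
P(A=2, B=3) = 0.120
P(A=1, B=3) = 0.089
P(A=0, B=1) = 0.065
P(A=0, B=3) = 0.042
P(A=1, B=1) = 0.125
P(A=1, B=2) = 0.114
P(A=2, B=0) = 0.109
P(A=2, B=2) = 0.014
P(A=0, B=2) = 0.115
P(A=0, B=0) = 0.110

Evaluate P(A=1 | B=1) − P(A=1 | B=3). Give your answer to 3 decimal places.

0.201

P(B=1) = 0.065 + 0.125 + 0.035 = 0.225; P(A=1 | B=1) = 0.125/0.225 = 0.5556.
P(B=3) = 0.042 + 0.089 + 0.120 = 0.251; P(A=1 | B=3) = 0.089/0.251 = 0.3546.
Difference = 0.201.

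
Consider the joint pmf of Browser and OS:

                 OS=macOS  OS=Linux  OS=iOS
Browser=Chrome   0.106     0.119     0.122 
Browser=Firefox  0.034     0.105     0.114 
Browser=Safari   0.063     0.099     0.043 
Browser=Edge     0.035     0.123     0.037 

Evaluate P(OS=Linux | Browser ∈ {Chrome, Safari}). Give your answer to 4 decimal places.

P(Browser=Chrome) = 0.106 + 0.119 + 0.122 = 0.347.
P(Browser=Safari) = 0.063 + 0.099 + 0.043 = 0.205.
P(Browser ∈ {Chrome, Safari}) = 0.347 + 0.205 = 0.552; P(OS=Linux, Browser ∈ {Chrome, Safari}) = 0.119 + 0.099 = 0.218.
P(OS=Linux | Browser ∈ {Chrome, Safari}) = 0.218/0.552 = 0.3949.

0.3949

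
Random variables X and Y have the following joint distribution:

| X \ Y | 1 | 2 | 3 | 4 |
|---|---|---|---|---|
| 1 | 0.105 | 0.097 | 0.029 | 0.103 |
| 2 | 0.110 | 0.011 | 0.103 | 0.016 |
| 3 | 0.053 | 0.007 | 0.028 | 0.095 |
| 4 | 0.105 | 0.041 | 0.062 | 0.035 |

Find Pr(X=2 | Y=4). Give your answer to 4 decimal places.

0.0643

P(Y=4) = 0.103 + 0.016 + 0.095 + 0.035 = 0.249.
P(X=2 | Y=4) = 0.016/0.249 = 0.0643.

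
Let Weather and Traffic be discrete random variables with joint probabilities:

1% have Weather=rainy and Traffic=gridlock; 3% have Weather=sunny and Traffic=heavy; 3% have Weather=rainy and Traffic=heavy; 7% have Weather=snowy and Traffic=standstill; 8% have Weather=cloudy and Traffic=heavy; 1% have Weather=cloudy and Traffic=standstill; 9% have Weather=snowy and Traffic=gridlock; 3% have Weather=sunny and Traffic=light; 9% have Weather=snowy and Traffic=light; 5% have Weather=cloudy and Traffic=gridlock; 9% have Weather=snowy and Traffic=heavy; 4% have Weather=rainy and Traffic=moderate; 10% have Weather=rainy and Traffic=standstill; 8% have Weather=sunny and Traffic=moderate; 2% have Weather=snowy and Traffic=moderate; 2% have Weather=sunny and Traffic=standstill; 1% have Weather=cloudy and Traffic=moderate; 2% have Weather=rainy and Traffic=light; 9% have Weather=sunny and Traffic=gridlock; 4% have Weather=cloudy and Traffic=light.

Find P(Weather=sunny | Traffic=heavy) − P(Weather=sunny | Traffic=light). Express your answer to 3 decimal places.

-0.036

P(Traffic=heavy) = 0.03 + 0.08 + 0.03 + 0.09 = 0.23; P(Weather=sunny | Traffic=heavy) = 0.03/0.23 = 0.1304.
P(Traffic=light) = 0.03 + 0.04 + 0.02 + 0.09 = 0.18; P(Weather=sunny | Traffic=light) = 0.03/0.18 = 0.1667.
Difference = -0.036.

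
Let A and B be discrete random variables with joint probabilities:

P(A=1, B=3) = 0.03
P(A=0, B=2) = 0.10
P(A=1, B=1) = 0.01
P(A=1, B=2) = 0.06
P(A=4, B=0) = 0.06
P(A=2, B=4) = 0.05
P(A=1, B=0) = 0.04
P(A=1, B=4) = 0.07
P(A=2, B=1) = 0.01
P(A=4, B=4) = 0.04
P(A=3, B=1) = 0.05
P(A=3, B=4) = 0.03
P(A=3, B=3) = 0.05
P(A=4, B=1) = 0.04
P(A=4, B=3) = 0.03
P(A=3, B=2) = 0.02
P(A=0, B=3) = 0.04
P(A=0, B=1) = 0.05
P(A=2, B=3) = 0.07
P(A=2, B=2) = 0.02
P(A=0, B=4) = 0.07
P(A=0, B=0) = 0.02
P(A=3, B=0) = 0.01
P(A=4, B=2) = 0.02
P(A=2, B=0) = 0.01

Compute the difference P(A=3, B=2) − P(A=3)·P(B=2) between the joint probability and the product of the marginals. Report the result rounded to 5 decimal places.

P(A=3) = 0.01 + 0.05 + 0.02 + 0.05 + 0.03 = 0.16.
P(B=2) = 0.10 + 0.06 + 0.02 + 0.02 + 0.02 = 0.22.
P(A=3, B=2) − P(A=3)P(B=2) = 0.02 − 0.16×0.22 = -0.01520.

-0.01520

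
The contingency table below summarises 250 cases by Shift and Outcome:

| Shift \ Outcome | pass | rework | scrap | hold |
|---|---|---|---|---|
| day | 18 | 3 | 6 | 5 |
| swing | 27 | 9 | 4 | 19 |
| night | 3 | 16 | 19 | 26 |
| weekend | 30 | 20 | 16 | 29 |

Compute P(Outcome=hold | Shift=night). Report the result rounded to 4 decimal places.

Total with Shift=night: 3 + 16 + 19 + 26 = 64.
P(Outcome=hold | Shift=night) = 26/64 = 0.4063.

0.4063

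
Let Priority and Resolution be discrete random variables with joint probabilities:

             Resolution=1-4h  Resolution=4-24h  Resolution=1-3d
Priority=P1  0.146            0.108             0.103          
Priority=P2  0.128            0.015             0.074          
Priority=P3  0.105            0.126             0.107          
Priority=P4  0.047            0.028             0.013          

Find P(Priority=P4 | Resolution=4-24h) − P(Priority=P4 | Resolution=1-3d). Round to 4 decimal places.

P(Resolution=4-24h) = 0.108 + 0.015 + 0.126 + 0.028 = 0.277; P(Priority=P4 | Resolution=4-24h) = 0.028/0.277 = 0.10108.
P(Resolution=1-3d) = 0.103 + 0.074 + 0.107 + 0.013 = 0.297; P(Priority=P4 | Resolution=1-3d) = 0.013/0.297 = 0.04377.
Difference = 0.0573.

0.0573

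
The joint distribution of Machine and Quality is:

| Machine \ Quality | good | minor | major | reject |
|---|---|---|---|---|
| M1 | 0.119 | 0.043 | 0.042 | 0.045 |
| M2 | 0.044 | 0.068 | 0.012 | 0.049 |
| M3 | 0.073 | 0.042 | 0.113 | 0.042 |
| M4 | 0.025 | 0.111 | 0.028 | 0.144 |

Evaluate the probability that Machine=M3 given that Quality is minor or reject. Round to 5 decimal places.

P(Quality=minor) = 0.043 + 0.068 + 0.042 + 0.111 = 0.264.
P(Quality=reject) = 0.045 + 0.049 + 0.042 + 0.144 = 0.280.
P(Quality ∈ {minor, reject}) = 0.264 + 0.280 = 0.544; P(Machine=M3, Quality ∈ {minor, reject}) = 0.042 + 0.042 = 0.084.
P(Machine=M3 | Quality ∈ {minor, reject}) = 0.084/0.544 = 0.15441.

0.15441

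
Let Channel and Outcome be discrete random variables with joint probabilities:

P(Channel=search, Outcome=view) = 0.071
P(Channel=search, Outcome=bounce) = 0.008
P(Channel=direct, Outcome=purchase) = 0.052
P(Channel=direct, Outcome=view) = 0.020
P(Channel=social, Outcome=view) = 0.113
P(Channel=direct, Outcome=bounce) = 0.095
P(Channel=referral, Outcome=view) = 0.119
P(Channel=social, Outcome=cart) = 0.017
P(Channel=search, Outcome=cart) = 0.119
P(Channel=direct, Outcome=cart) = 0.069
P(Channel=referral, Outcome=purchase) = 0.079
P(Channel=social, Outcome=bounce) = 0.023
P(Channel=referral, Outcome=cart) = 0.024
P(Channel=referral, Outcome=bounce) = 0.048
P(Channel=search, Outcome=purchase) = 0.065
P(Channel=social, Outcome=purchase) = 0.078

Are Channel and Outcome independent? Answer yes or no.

no

P(Channel=search) = 0.263 and P(Outcome=cart) = 0.229, so their product is 0.06023, but P(Channel=search, Outcome=cart) = 0.119. Since these differ, Channel and Outcome are not independent.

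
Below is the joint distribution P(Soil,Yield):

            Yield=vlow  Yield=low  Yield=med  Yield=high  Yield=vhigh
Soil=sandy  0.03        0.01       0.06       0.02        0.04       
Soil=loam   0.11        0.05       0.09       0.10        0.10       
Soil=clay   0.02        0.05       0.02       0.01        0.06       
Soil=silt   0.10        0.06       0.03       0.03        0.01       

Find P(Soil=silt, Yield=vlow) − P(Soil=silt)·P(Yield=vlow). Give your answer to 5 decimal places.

0.04020

P(Soil=silt) = 0.10 + 0.06 + 0.03 + 0.03 + 0.01 = 0.23.
P(Yield=vlow) = 0.03 + 0.11 + 0.02 + 0.10 = 0.26.
P(Soil=silt, Yield=vlow) − P(Soil=silt)P(Yield=vlow) = 0.10 − 0.23×0.26 = 0.04020.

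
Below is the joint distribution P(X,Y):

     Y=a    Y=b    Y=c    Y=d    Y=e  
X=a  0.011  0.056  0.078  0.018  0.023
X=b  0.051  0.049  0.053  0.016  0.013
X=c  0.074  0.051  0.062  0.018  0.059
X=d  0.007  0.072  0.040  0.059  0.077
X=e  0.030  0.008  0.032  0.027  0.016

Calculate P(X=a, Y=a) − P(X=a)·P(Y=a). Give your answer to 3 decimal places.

P(X=a) = 0.011 + 0.056 + 0.078 + 0.018 + 0.023 = 0.186.
P(Y=a) = 0.011 + 0.051 + 0.074 + 0.007 + 0.030 = 0.173.
P(X=a, Y=a) − P(X=a)P(Y=a) = 0.011 − 0.186×0.173 = -0.021.

-0.021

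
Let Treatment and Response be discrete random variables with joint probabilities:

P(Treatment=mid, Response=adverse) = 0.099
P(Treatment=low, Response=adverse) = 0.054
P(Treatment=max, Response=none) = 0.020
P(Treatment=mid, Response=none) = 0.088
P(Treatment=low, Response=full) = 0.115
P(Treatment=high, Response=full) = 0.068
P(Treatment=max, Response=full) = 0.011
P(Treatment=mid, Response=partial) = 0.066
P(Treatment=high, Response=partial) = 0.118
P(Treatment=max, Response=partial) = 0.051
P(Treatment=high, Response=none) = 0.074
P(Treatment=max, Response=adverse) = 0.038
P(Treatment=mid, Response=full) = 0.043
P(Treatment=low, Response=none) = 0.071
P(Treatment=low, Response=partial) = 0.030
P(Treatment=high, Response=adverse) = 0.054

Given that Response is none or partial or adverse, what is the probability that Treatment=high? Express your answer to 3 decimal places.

P(Response=none) = 0.071 + 0.088 + 0.074 + 0.020 = 0.253.
P(Response=partial) = 0.030 + 0.066 + 0.118 + 0.051 = 0.265.
P(Response=adverse) = 0.054 + 0.099 + 0.054 + 0.038 = 0.245.
P(Response ∈ {none, partial, adverse}) = 0.253 + 0.265 + 0.245 = 0.763; P(Treatment=high, Response ∈ {none, partial, adverse}) = 0.074 + 0.118 + 0.054 = 0.246.
P(Treatment=high | Response ∈ {none, partial, adverse}) = 0.246/0.763 = 0.322.

0.322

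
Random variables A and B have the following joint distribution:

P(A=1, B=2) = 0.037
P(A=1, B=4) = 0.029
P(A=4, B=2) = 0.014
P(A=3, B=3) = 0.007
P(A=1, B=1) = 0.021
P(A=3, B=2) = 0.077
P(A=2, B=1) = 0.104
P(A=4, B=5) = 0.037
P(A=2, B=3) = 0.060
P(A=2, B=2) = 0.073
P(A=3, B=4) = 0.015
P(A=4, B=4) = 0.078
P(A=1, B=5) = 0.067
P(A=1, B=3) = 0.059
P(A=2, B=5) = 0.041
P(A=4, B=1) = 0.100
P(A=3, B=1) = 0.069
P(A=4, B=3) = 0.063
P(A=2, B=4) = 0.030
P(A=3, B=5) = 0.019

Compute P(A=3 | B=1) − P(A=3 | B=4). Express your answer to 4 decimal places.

P(B=1) = 0.021 + 0.104 + 0.069 + 0.100 = 0.294; P(A=3 | B=1) = 0.069/0.294 = 0.23469.
P(B=4) = 0.029 + 0.030 + 0.015 + 0.078 = 0.152; P(A=3 | B=4) = 0.015/0.152 = 0.09868.
Difference = 0.1360.

0.1360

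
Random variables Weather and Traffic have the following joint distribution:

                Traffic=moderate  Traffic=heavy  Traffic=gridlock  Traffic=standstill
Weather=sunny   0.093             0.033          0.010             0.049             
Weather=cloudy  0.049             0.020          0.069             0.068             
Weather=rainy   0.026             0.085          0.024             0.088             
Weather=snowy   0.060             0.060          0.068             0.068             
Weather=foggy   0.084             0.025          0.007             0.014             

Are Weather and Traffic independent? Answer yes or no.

P(Weather=rainy) = 0.223 and P(Traffic=moderate) = 0.312, so their product is 0.06958, but P(Weather=rainy, Traffic=moderate) = 0.026. Since these differ, Weather and Traffic are not independent.

no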